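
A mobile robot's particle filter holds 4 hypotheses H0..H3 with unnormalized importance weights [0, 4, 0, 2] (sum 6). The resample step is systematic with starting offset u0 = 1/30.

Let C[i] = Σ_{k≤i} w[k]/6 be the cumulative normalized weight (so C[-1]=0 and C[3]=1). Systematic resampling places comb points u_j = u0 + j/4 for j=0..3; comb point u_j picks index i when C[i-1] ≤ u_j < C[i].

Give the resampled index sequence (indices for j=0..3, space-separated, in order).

1 1 1 3

C = [0, 2/3, 2/3, 1]
j=0: u_0=1/30 ∈ [0, 2/3) → index 1
j=1: u_1=17/60 ∈ [0, 2/3) → index 1
j=2: u_2=8/15 ∈ [0, 2/3) → index 1
j=3: u_3=47/60 ∈ [2/3, 1) → index 3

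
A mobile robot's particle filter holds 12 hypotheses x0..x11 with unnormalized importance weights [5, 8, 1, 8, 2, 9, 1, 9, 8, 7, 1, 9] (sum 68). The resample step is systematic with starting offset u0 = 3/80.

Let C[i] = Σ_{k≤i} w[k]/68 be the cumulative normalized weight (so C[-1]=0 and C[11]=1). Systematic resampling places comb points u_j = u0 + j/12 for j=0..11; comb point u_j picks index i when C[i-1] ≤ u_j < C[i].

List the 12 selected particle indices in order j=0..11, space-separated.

C = [5/68, 13/68, 7/34, 11/34, 6/17, 33/68, 1/2, 43/68, 3/4, 29/34, 59/68, 1]
j=0: u_0=3/80 ∈ [0, 5/68) → index 0
j=1: u_1=29/240 ∈ [5/68, 13/68) → index 1
j=2: u_2=49/240 ∈ [13/68, 7/34) → index 2
j=3: u_3=23/80 ∈ [7/34, 11/34) → index 3
j=4: u_4=89/240 ∈ [6/17, 33/68) → index 5
j=5: u_5=109/240 ∈ [6/17, 33/68) → index 5
j=6: u_6=43/80 ∈ [1/2, 43/68) → index 7
j=7: u_7=149/240 ∈ [1/2, 43/68) → index 7
j=8: u_8=169/240 ∈ [43/68, 3/4) → index 8
j=9: u_9=63/80 ∈ [3/4, 29/34) → index 9
j=10: u_10=209/240 ∈ [59/68, 1) → index 11
j=11: u_11=229/240 ∈ [59/68, 1) → index 11

0 1 2 3 5 5 7 7 8 9 11 11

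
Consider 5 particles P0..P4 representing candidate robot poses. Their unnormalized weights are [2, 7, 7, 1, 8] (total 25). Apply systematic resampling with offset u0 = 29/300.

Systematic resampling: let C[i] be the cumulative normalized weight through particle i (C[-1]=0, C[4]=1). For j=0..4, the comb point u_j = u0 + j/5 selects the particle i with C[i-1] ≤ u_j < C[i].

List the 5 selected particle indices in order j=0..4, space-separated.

1 1 2 4 4

C = [2/25, 9/25, 16/25, 17/25, 1]
j=0: u_0=29/300 ∈ [2/25, 9/25) → index 1
j=1: u_1=89/300 ∈ [2/25, 9/25) → index 1
j=2: u_2=149/300 ∈ [9/25, 16/25) → index 2
j=3: u_3=209/300 ∈ [17/25, 1) → index 4
j=4: u_4=269/300 ∈ [17/25, 1) → index 4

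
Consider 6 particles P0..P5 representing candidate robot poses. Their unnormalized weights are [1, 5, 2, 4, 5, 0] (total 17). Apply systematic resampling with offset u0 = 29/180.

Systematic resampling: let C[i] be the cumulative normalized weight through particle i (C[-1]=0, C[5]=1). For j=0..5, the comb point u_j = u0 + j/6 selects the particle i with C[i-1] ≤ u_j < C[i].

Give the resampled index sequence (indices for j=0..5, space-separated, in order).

1 1 3 3 4 4

C = [1/17, 6/17, 8/17, 12/17, 1, 1]
j=0: u_0=29/180 ∈ [1/17, 6/17) → index 1
j=1: u_1=59/180 ∈ [1/17, 6/17) → index 1
j=2: u_2=89/180 ∈ [8/17, 12/17) → index 3
j=3: u_3=119/180 ∈ [8/17, 12/17) → index 3
j=4: u_4=149/180 ∈ [12/17, 1) → index 4
j=5: u_5=179/180 ∈ [12/17, 1) → index 4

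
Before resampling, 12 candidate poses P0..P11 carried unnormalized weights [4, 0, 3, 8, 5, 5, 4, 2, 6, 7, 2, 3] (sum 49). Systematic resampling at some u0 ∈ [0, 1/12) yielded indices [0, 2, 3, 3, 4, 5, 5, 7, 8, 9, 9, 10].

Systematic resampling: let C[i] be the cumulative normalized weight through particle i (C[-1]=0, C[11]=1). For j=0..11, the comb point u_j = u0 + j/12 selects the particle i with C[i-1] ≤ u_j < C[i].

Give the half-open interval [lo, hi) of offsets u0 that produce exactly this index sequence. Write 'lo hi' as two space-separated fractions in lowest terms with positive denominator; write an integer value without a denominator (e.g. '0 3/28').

C = [4/49, 4/49, 1/7, 15/49, 20/49, 25/49, 29/49, 31/49, 37/49, 44/49, 46/49, 1]
j=0 picked index 0: u0 ∈ [0, 4/49)
j=1 picked index 2: u0 ∈ [-1/588, 5/84)
j=2 picked index 3: u0 ∈ [-1/42, 41/294)
j=3 picked index 3: u0 ∈ [-3/28, 11/196)
j=4 picked index 4: u0 ∈ [-4/147, 11/147)
j=5 picked index 5: u0 ∈ [-5/588, 55/588)
j=6 picked index 5: u0 ∈ [-9/98, 1/98)
j=7 picked index 7: u0 ∈ [5/588, 29/588)
j=8 picked index 8: u0 ∈ [-5/147, 13/147)
j=9 picked index 9: u0 ∈ [1/196, 29/196)
j=10 picked index 9: u0 ∈ [-23/294, 19/294)
j=11 picked index 10: u0 ∈ [-11/588, 13/588)
intersection: [5/588, 1/98)

5/588 1/98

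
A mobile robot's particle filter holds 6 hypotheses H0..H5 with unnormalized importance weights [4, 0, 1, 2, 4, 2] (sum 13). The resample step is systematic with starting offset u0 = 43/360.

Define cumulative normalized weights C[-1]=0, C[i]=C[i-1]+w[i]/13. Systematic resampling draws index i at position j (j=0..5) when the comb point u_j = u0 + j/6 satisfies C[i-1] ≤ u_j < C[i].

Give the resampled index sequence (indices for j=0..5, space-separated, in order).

C = [4/13, 4/13, 5/13, 7/13, 11/13, 1]
j=0: u_0=43/360 ∈ [0, 4/13) → index 0
j=1: u_1=103/360 ∈ [0, 4/13) → index 0
j=2: u_2=163/360 ∈ [5/13, 7/13) → index 3
j=3: u_3=223/360 ∈ [7/13, 11/13) → index 4
j=4: u_4=283/360 ∈ [7/13, 11/13) → index 4
j=5: u_5=343/360 ∈ [11/13, 1) → index 5

0 0 3 4 4 5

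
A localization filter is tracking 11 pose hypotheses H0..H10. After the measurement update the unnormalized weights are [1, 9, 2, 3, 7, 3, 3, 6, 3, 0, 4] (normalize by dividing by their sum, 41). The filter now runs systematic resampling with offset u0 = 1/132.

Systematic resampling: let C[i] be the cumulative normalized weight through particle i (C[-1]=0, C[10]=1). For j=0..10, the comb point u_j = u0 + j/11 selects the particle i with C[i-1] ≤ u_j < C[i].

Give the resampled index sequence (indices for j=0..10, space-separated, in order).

0 1 1 2 4 4 5 6 7 7 10

C = [1/41, 10/41, 12/41, 15/41, 22/41, 25/41, 28/41, 34/41, 37/41, 37/41, 1]
j=0: u_0=1/132 ∈ [0, 1/41) → index 0
j=1: u_1=13/132 ∈ [1/41, 10/41) → index 1
j=2: u_2=25/132 ∈ [1/41, 10/41) → index 1
j=3: u_3=37/132 ∈ [10/41, 12/41) → index 2
j=4: u_4=49/132 ∈ [15/41, 22/41) → index 4
j=5: u_5=61/132 ∈ [15/41, 22/41) → index 4
j=6: u_6=73/132 ∈ [22/41, 25/41) → index 5
j=7: u_7=85/132 ∈ [25/41, 28/41) → index 6
j=8: u_8=97/132 ∈ [28/41, 34/41) → index 7
j=9: u_9=109/132 ∈ [28/41, 34/41) → index 7
j=10: u_10=11/12 ∈ [37/41, 1) → index 10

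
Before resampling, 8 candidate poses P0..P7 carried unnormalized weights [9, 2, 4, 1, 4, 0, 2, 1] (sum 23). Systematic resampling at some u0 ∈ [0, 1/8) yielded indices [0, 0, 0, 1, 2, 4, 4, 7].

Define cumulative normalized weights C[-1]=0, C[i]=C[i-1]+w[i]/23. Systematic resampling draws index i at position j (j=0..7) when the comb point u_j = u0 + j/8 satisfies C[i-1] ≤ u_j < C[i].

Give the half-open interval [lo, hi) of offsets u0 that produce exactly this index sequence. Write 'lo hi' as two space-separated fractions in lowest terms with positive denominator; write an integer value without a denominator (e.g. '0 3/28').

15/184 19/184

C = [9/23, 11/23, 15/23, 16/23, 20/23, 20/23, 22/23, 1]
j=0 picked index 0: u0 ∈ [0, 9/23)
j=1 picked index 0: u0 ∈ [-1/8, 49/184)
j=2 picked index 0: u0 ∈ [-1/4, 13/92)
j=3 picked index 1: u0 ∈ [3/184, 19/184)
j=4 picked index 2: u0 ∈ [-1/46, 7/46)
j=5 picked index 4: u0 ∈ [13/184, 45/184)
j=6 picked index 4: u0 ∈ [-5/92, 11/92)
j=7 picked index 7: u0 ∈ [15/184, 1/8)
intersection: [15/184, 19/184)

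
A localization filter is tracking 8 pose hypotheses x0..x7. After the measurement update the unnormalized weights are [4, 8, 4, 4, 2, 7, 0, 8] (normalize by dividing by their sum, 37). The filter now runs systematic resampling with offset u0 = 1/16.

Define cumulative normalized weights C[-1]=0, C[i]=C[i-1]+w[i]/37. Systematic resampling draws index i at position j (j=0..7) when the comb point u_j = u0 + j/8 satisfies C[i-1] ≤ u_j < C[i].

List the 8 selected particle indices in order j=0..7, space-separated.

C = [4/37, 12/37, 16/37, 20/37, 22/37, 29/37, 29/37, 1]
j=0: u_0=1/16 ∈ [0, 4/37) → index 0
j=1: u_1=3/16 ∈ [4/37, 12/37) → index 1
j=2: u_2=5/16 ∈ [4/37, 12/37) → index 1
j=3: u_3=7/16 ∈ [16/37, 20/37) → index 3
j=4: u_4=9/16 ∈ [20/37, 22/37) → index 4
j=5: u_5=11/16 ∈ [22/37, 29/37) → index 5
j=6: u_6=13/16 ∈ [29/37, 1) → index 7
j=7: u_7=15/16 ∈ [29/37, 1) → index 7

0 1 1 3 4 5 7 7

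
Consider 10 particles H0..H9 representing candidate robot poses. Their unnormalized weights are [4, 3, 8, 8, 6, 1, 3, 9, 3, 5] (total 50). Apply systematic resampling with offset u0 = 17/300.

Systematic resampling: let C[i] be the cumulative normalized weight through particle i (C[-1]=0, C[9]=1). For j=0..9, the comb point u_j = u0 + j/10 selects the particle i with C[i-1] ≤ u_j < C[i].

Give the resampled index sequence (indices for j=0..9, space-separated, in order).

C = [2/25, 7/50, 3/10, 23/50, 29/50, 3/5, 33/50, 21/25, 9/10, 1]
j=0: u_0=17/300 ∈ [0, 2/25) → index 0
j=1: u_1=47/300 ∈ [7/50, 3/10) → index 2
j=2: u_2=77/300 ∈ [7/50, 3/10) → index 2
j=3: u_3=107/300 ∈ [3/10, 23/50) → index 3
j=4: u_4=137/300 ∈ [3/10, 23/50) → index 3
j=5: u_5=167/300 ∈ [23/50, 29/50) → index 4
j=6: u_6=197/300 ∈ [3/5, 33/50) → index 6
j=7: u_7=227/300 ∈ [33/50, 21/25) → index 7
j=8: u_8=257/300 ∈ [21/25, 9/10) → index 8
j=9: u_9=287/300 ∈ [9/10, 1) → index 9

0 2 2 3 3 4 6 7 8 9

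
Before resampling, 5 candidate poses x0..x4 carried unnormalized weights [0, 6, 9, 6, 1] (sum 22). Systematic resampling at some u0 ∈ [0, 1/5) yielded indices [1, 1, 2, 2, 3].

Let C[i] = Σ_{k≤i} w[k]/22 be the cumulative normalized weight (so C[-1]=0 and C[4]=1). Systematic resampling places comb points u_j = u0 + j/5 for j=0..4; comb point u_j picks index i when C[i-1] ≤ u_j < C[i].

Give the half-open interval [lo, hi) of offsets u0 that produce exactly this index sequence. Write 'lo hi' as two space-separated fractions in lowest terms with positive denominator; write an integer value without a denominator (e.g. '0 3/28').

C = [0, 3/11, 15/22, 21/22, 1]
j=0 picked index 1: u0 ∈ [0, 3/11)
j=1 picked index 1: u0 ∈ [-1/5, 4/55)
j=2 picked index 2: u0 ∈ [-7/55, 31/110)
j=3 picked index 2: u0 ∈ [-18/55, 9/110)
j=4 picked index 3: u0 ∈ [-13/110, 17/110)
intersection: [0, 4/55)

0 4/55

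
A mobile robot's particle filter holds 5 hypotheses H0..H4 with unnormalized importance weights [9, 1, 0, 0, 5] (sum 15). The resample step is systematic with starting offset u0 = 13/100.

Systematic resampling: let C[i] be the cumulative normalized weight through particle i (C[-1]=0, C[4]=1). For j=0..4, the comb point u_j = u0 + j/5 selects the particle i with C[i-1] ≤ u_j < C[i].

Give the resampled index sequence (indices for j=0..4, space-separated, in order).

0 0 0 4 4

C = [3/5, 2/3, 2/3, 2/3, 1]
j=0: u_0=13/100 ∈ [0, 3/5) → index 0
j=1: u_1=33/100 ∈ [0, 3/5) → index 0
j=2: u_2=53/100 ∈ [0, 3/5) → index 0
j=3: u_3=73/100 ∈ [2/3, 1) → index 4
j=4: u_4=93/100 ∈ [2/3, 1) → index 4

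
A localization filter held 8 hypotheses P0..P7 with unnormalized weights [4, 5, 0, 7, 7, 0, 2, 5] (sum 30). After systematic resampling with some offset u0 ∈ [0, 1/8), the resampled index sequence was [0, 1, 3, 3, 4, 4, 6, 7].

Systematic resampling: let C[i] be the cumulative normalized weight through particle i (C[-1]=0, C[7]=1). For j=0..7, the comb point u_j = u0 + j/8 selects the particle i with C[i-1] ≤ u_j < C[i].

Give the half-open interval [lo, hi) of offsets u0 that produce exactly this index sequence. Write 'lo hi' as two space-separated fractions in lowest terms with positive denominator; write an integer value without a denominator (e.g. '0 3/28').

1/20 1/12

C = [2/15, 3/10, 3/10, 8/15, 23/30, 23/30, 5/6, 1]
j=0 picked index 0: u0 ∈ [0, 2/15)
j=1 picked index 1: u0 ∈ [1/120, 7/40)
j=2 picked index 3: u0 ∈ [1/20, 17/60)
j=3 picked index 3: u0 ∈ [-3/40, 19/120)
j=4 picked index 4: u0 ∈ [1/30, 4/15)
j=5 picked index 4: u0 ∈ [-11/120, 17/120)
j=6 picked index 6: u0 ∈ [1/60, 1/12)
j=7 picked index 7: u0 ∈ [-1/24, 1/8)
intersection: [1/20, 1/12)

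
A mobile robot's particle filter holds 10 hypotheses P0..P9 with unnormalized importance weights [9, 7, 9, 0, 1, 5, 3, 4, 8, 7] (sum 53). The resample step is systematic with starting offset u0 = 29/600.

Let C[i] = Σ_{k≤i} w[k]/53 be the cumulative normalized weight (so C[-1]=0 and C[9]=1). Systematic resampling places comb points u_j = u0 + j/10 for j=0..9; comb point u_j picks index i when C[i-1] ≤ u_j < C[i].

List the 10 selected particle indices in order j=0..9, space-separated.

0 0 1 2 2 5 7 8 8 9

C = [9/53, 16/53, 25/53, 25/53, 26/53, 31/53, 34/53, 38/53, 46/53, 1]
j=0: u_0=29/600 ∈ [0, 9/53) → index 0
j=1: u_1=89/600 ∈ [0, 9/53) → index 0
j=2: u_2=149/600 ∈ [9/53, 16/53) → index 1
j=3: u_3=209/600 ∈ [16/53, 25/53) → index 2
j=4: u_4=269/600 ∈ [16/53, 25/53) → index 2
j=5: u_5=329/600 ∈ [26/53, 31/53) → index 5
j=6: u_6=389/600 ∈ [34/53, 38/53) → index 7
j=7: u_7=449/600 ∈ [38/53, 46/53) → index 8
j=8: u_8=509/600 ∈ [38/53, 46/53) → index 8
j=9: u_9=569/600 ∈ [46/53, 1) → index 9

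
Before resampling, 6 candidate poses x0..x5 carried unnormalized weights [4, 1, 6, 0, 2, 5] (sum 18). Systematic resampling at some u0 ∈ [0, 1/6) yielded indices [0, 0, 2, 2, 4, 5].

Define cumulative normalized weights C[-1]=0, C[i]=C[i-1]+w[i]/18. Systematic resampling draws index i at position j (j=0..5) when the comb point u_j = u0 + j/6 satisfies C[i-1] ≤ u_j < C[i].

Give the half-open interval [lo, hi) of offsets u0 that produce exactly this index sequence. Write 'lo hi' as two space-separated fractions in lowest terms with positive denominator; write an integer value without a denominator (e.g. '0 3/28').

0 1/18

C = [2/9, 5/18, 11/18, 11/18, 13/18, 1]
j=0 picked index 0: u0 ∈ [0, 2/9)
j=1 picked index 0: u0 ∈ [-1/6, 1/18)
j=2 picked index 2: u0 ∈ [-1/18, 5/18)
j=3 picked index 2: u0 ∈ [-2/9, 1/9)
j=4 picked index 4: u0 ∈ [-1/18, 1/18)
j=5 picked index 5: u0 ∈ [-1/9, 1/6)
intersection: [0, 1/18)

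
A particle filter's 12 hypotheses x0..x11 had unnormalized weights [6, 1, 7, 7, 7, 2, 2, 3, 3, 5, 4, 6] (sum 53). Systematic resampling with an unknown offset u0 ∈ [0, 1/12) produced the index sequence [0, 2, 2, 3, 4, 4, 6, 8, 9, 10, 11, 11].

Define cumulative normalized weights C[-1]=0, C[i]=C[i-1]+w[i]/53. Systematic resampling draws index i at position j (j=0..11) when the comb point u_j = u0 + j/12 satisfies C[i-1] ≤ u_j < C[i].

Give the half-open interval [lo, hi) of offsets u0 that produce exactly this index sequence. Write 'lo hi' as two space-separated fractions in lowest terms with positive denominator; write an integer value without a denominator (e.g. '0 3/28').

C = [6/53, 7/53, 14/53, 21/53, 28/53, 30/53, 32/53, 35/53, 38/53, 43/53, 47/53, 1]
j=0 picked index 0: u0 ∈ [0, 6/53)
j=1 picked index 2: u0 ∈ [31/636, 115/636)
j=2 picked index 2: u0 ∈ [-11/318, 31/318)
j=3 picked index 3: u0 ∈ [3/212, 31/212)
j=4 picked index 4: u0 ∈ [10/159, 31/159)
j=5 picked index 4: u0 ∈ [-13/636, 71/636)
j=6 picked index 6: u0 ∈ [7/106, 11/106)
j=7 picked index 8: u0 ∈ [49/636, 85/636)
j=8 picked index 9: u0 ∈ [8/159, 23/159)
j=9 picked index 10: u0 ∈ [13/212, 29/212)
j=10 picked index 11: u0 ∈ [17/318, 1/6)
j=11 picked index 11: u0 ∈ [-19/636, 1/12)
intersection: [49/636, 1/12)

49/636 1/12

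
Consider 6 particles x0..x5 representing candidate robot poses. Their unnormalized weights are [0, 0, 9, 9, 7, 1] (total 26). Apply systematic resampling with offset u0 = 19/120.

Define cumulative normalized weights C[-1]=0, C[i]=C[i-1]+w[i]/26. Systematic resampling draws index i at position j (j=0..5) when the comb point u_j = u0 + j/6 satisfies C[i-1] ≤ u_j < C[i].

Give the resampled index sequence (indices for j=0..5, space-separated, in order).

2 2 3 3 4 5

C = [0, 0, 9/26, 9/13, 25/26, 1]
j=0: u_0=19/120 ∈ [0, 9/26) → index 2
j=1: u_1=13/40 ∈ [0, 9/26) → index 2
j=2: u_2=59/120 ∈ [9/26, 9/13) → index 3
j=3: u_3=79/120 ∈ [9/26, 9/13) → index 3
j=4: u_4=33/40 ∈ [9/13, 25/26) → index 4
j=5: u_5=119/120 ∈ [25/26, 1) → index 5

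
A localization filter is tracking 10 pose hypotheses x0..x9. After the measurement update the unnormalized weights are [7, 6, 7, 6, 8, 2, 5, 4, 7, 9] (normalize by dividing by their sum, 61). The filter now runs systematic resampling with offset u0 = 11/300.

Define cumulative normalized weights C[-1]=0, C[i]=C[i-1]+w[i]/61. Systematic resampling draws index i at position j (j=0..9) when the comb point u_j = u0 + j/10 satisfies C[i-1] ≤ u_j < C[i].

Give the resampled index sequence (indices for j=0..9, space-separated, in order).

0 1 2 3 4 4 6 7 8 9

C = [7/61, 13/61, 20/61, 26/61, 34/61, 36/61, 41/61, 45/61, 52/61, 1]
j=0: u_0=11/300 ∈ [0, 7/61) → index 0
j=1: u_1=41/300 ∈ [7/61, 13/61) → index 1
j=2: u_2=71/300 ∈ [13/61, 20/61) → index 2
j=3: u_3=101/300 ∈ [20/61, 26/61) → index 3
j=4: u_4=131/300 ∈ [26/61, 34/61) → index 4
j=5: u_5=161/300 ∈ [26/61, 34/61) → index 4
j=6: u_6=191/300 ∈ [36/61, 41/61) → index 6
j=7: u_7=221/300 ∈ [41/61, 45/61) → index 7
j=8: u_8=251/300 ∈ [45/61, 52/61) → index 8
j=9: u_9=281/300 ∈ [52/61, 1) → index 9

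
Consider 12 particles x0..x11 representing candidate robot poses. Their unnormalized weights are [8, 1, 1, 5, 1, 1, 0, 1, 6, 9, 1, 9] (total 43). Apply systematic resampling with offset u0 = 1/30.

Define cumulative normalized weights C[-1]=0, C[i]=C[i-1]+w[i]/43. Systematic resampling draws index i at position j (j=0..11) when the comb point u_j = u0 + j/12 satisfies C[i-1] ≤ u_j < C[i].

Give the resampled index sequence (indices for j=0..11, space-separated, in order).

0 0 1 3 4 8 8 9 9 10 11 11

C = [8/43, 9/43, 10/43, 15/43, 16/43, 17/43, 17/43, 18/43, 24/43, 33/43, 34/43, 1]
j=0: u_0=1/30 ∈ [0, 8/43) → index 0
j=1: u_1=7/60 ∈ [0, 8/43) → index 0
j=2: u_2=1/5 ∈ [8/43, 9/43) → index 1
j=3: u_3=17/60 ∈ [10/43, 15/43) → index 3
j=4: u_4=11/30 ∈ [15/43, 16/43) → index 4
j=5: u_5=9/20 ∈ [18/43, 24/43) → index 8
j=6: u_6=8/15 ∈ [18/43, 24/43) → index 8
j=7: u_7=37/60 ∈ [24/43, 33/43) → index 9
j=8: u_8=7/10 ∈ [24/43, 33/43) → index 9
j=9: u_9=47/60 ∈ [33/43, 34/43) → index 10
j=10: u_10=13/15 ∈ [34/43, 1) → index 11
j=11: u_11=19/20 ∈ [34/43, 1) → index 11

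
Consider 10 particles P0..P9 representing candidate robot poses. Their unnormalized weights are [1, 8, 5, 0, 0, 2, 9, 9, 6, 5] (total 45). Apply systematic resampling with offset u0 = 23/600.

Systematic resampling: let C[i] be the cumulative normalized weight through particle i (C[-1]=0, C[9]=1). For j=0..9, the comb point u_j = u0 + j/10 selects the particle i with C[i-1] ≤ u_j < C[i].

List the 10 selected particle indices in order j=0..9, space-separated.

1 1 2 5 6 6 7 7 8 9

C = [1/45, 1/5, 14/45, 14/45, 14/45, 16/45, 5/9, 34/45, 8/9, 1]
j=0: u_0=23/600 ∈ [1/45, 1/5) → index 1
j=1: u_1=83/600 ∈ [1/45, 1/5) → index 1
j=2: u_2=143/600 ∈ [1/5, 14/45) → index 2
j=3: u_3=203/600 ∈ [14/45, 16/45) → index 5
j=4: u_4=263/600 ∈ [16/45, 5/9) → index 6
j=5: u_5=323/600 ∈ [16/45, 5/9) → index 6
j=6: u_6=383/600 ∈ [5/9, 34/45) → index 7
j=7: u_7=443/600 ∈ [5/9, 34/45) → index 7
j=8: u_8=503/600 ∈ [34/45, 8/9) → index 8
j=9: u_9=563/600 ∈ [8/9, 1) → index 9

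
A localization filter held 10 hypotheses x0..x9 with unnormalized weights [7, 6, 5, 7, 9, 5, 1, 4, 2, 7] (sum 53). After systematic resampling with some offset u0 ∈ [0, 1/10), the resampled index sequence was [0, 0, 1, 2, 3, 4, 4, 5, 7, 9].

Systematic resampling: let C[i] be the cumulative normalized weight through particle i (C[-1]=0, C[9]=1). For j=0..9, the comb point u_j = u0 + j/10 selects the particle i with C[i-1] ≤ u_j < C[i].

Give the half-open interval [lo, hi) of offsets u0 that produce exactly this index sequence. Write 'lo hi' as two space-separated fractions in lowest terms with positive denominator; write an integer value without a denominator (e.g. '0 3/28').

0 8/265

C = [7/53, 13/53, 18/53, 25/53, 34/53, 39/53, 40/53, 44/53, 46/53, 1]
j=0 picked index 0: u0 ∈ [0, 7/53)
j=1 picked index 0: u0 ∈ [-1/10, 17/530)
j=2 picked index 1: u0 ∈ [-18/265, 12/265)
j=3 picked index 2: u0 ∈ [-29/530, 21/530)
j=4 picked index 3: u0 ∈ [-16/265, 19/265)
j=5 picked index 4: u0 ∈ [-3/106, 15/106)
j=6 picked index 4: u0 ∈ [-34/265, 11/265)
j=7 picked index 5: u0 ∈ [-31/530, 19/530)
j=8 picked index 7: u0 ∈ [-12/265, 8/265)
j=9 picked index 9: u0 ∈ [-17/530, 1/10)
intersection: [0, 8/265)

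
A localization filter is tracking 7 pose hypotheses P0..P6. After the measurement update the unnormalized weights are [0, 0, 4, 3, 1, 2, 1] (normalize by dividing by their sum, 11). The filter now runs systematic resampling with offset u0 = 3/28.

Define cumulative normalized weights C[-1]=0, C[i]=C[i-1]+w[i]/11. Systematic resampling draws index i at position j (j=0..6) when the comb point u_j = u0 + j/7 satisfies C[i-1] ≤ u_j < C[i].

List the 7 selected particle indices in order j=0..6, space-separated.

2 2 3 3 4 5 6

C = [0, 0, 4/11, 7/11, 8/11, 10/11, 1]
j=0: u_0=3/28 ∈ [0, 4/11) → index 2
j=1: u_1=1/4 ∈ [0, 4/11) → index 2
j=2: u_2=11/28 ∈ [4/11, 7/11) → index 3
j=3: u_3=15/28 ∈ [4/11, 7/11) → index 3
j=4: u_4=19/28 ∈ [7/11, 8/11) → index 4
j=5: u_5=23/28 ∈ [8/11, 10/11) → index 5
j=6: u_6=27/28 ∈ [10/11, 1) → index 6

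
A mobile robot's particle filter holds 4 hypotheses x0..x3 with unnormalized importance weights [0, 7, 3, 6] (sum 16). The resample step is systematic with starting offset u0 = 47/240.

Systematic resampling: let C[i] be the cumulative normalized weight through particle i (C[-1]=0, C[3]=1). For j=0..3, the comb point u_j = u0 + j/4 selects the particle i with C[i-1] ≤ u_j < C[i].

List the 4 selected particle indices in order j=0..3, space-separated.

C = [0, 7/16, 5/8, 1]
j=0: u_0=47/240 ∈ [0, 7/16) → index 1
j=1: u_1=107/240 ∈ [7/16, 5/8) → index 2
j=2: u_2=167/240 ∈ [5/8, 1) → index 3
j=3: u_3=227/240 ∈ [5/8, 1) → index 3

1 2 3 3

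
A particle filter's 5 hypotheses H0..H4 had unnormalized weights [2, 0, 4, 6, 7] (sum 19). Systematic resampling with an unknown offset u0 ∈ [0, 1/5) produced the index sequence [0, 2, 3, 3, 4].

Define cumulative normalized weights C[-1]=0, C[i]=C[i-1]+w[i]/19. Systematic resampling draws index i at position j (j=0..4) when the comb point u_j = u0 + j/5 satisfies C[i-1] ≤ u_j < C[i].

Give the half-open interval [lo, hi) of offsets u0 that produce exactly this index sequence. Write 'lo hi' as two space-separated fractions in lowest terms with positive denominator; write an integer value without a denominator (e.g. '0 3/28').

0 3/95

C = [2/19, 2/19, 6/19, 12/19, 1]
j=0 picked index 0: u0 ∈ [0, 2/19)
j=1 picked index 2: u0 ∈ [-9/95, 11/95)
j=2 picked index 3: u0 ∈ [-8/95, 22/95)
j=3 picked index 3: u0 ∈ [-27/95, 3/95)
j=4 picked index 4: u0 ∈ [-16/95, 1/5)
intersection: [0, 3/95)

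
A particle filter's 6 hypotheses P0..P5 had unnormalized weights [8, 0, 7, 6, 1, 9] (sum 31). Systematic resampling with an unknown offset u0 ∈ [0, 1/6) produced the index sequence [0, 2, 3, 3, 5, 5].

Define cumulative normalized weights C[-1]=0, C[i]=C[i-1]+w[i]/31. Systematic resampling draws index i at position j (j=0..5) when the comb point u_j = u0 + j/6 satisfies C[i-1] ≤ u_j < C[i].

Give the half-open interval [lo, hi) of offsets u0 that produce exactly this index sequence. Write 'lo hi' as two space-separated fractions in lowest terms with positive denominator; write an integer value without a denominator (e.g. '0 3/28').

C = [8/31, 8/31, 15/31, 21/31, 22/31, 1]
j=0 picked index 0: u0 ∈ [0, 8/31)
j=1 picked index 2: u0 ∈ [17/186, 59/186)
j=2 picked index 3: u0 ∈ [14/93, 32/93)
j=3 picked index 3: u0 ∈ [-1/62, 11/62)
j=4 picked index 5: u0 ∈ [4/93, 1/3)
j=5 picked index 5: u0 ∈ [-23/186, 1/6)
intersection: [14/93, 1/6)

14/93 1/6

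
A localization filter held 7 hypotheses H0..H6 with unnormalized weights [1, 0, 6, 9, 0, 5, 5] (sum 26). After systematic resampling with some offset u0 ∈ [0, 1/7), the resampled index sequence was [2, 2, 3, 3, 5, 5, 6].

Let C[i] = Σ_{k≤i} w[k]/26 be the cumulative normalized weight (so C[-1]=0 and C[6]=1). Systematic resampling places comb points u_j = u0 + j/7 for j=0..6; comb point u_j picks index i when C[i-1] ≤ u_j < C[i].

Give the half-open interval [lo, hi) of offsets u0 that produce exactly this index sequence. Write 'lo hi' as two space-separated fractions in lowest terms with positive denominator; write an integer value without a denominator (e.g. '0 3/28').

4/91 17/182

C = [1/26, 1/26, 7/26, 8/13, 8/13, 21/26, 1]
j=0 picked index 2: u0 ∈ [1/26, 7/26)
j=1 picked index 2: u0 ∈ [-19/182, 23/182)
j=2 picked index 3: u0 ∈ [-3/182, 30/91)
j=3 picked index 3: u0 ∈ [-29/182, 17/91)
j=4 picked index 5: u0 ∈ [4/91, 43/182)
j=5 picked index 5: u0 ∈ [-9/91, 17/182)
j=6 picked index 6: u0 ∈ [-9/182, 1/7)
intersection: [4/91, 17/182)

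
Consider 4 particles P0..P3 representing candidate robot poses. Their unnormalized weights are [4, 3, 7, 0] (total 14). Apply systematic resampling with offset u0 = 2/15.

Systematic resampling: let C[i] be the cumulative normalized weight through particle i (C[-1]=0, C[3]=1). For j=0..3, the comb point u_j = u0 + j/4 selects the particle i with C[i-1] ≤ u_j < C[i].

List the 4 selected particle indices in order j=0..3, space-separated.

0 1 2 2

C = [2/7, 1/2, 1, 1]
j=0: u_0=2/15 ∈ [0, 2/7) → index 0
j=1: u_1=23/60 ∈ [2/7, 1/2) → index 1
j=2: u_2=19/30 ∈ [1/2, 1) → index 2
j=3: u_3=53/60 ∈ [1/2, 1) → index 2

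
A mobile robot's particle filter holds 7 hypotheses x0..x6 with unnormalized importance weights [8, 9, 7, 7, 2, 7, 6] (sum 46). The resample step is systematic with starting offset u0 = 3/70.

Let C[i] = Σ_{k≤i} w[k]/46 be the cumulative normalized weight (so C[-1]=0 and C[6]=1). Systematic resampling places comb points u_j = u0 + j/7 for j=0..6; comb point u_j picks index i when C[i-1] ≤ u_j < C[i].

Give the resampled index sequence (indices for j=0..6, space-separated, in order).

0 1 1 2 3 5 6

C = [4/23, 17/46, 12/23, 31/46, 33/46, 20/23, 1]
j=0: u_0=3/70 ∈ [0, 4/23) → index 0
j=1: u_1=13/70 ∈ [4/23, 17/46) → index 1
j=2: u_2=23/70 ∈ [4/23, 17/46) → index 1
j=3: u_3=33/70 ∈ [17/46, 12/23) → index 2
j=4: u_4=43/70 ∈ [12/23, 31/46) → index 3
j=5: u_5=53/70 ∈ [33/46, 20/23) → index 5
j=6: u_6=9/10 ∈ [20/23, 1) → index 6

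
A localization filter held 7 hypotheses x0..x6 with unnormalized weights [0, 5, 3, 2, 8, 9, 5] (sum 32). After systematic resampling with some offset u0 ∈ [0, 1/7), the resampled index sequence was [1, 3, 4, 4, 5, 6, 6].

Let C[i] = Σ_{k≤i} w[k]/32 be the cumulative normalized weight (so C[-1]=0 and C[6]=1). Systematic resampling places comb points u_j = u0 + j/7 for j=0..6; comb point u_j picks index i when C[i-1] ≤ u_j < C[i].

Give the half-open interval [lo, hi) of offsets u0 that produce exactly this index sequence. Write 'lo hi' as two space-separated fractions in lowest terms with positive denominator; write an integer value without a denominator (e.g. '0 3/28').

29/224 15/112

C = [0, 5/32, 1/4, 5/16, 9/16, 27/32, 1]
j=0 picked index 1: u0 ∈ [0, 5/32)
j=1 picked index 3: u0 ∈ [3/28, 19/112)
j=2 picked index 4: u0 ∈ [3/112, 31/112)
j=3 picked index 4: u0 ∈ [-13/112, 15/112)
j=4 picked index 5: u0 ∈ [-1/112, 61/224)
j=5 picked index 6: u0 ∈ [29/224, 2/7)
j=6 picked index 6: u0 ∈ [-3/224, 1/7)
intersection: [29/224, 15/112)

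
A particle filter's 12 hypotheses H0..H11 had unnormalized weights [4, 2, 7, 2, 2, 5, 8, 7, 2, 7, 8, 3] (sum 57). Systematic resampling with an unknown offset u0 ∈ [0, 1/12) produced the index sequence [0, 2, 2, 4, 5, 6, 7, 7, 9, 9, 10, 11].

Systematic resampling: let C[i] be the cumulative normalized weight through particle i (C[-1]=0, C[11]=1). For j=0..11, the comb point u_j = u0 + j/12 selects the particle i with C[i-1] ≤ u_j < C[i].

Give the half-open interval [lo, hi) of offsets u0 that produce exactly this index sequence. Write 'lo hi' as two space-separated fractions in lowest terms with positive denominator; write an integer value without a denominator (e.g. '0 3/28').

7/228 11/228

C = [4/57, 2/19, 13/57, 5/19, 17/57, 22/57, 10/19, 37/57, 13/19, 46/57, 18/19, 1]
j=0 picked index 0: u0 ∈ [0, 4/57)
j=1 picked index 2: u0 ∈ [5/228, 11/76)
j=2 picked index 2: u0 ∈ [-7/114, 7/114)
j=3 picked index 4: u0 ∈ [1/76, 11/228)
j=4 picked index 5: u0 ∈ [-2/57, 1/19)
j=5 picked index 6: u0 ∈ [-7/228, 25/228)
j=6 picked index 7: u0 ∈ [1/38, 17/114)
j=7 picked index 7: u0 ∈ [-13/228, 5/76)
j=8 picked index 9: u0 ∈ [1/57, 8/57)
j=9 picked index 9: u0 ∈ [-5/76, 13/228)
j=10 picked index 10: u0 ∈ [-1/38, 13/114)
j=11 picked index 11: u0 ∈ [7/228, 1/12)
intersection: [7/228, 11/228)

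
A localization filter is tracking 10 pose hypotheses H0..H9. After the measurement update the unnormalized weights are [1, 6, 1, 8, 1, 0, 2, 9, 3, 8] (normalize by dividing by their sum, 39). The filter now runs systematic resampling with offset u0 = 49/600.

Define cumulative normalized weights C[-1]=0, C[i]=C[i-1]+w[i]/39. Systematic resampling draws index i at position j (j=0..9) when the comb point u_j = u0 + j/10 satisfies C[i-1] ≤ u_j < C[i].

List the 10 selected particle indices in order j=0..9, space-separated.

1 2 3 3 6 7 7 8 9 9

C = [1/39, 7/39, 8/39, 16/39, 17/39, 17/39, 19/39, 28/39, 31/39, 1]
j=0: u_0=49/600 ∈ [1/39, 7/39) → index 1
j=1: u_1=109/600 ∈ [7/39, 8/39) → index 2
j=2: u_2=169/600 ∈ [8/39, 16/39) → index 3
j=3: u_3=229/600 ∈ [8/39, 16/39) → index 3
j=4: u_4=289/600 ∈ [17/39, 19/39) → index 6
j=5: u_5=349/600 ∈ [19/39, 28/39) → index 7
j=6: u_6=409/600 ∈ [19/39, 28/39) → index 7
j=7: u_7=469/600 ∈ [28/39, 31/39) → index 8
j=8: u_8=529/600 ∈ [31/39, 1) → index 9
j=9: u_9=589/600 ∈ [31/39, 1) → index 9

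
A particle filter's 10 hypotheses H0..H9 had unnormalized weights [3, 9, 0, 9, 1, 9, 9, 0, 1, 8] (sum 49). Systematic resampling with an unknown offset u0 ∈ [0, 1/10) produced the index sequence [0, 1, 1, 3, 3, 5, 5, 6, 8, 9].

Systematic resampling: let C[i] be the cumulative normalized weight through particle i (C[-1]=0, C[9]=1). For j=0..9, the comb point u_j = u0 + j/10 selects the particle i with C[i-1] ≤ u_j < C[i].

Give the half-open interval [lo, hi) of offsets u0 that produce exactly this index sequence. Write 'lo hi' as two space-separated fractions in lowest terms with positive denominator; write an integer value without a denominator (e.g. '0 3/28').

C = [3/49, 12/49, 12/49, 3/7, 22/49, 31/49, 40/49, 40/49, 41/49, 1]
j=0 picked index 0: u0 ∈ [0, 3/49)
j=1 picked index 1: u0 ∈ [-19/490, 71/490)
j=2 picked index 1: u0 ∈ [-34/245, 11/245)
j=3 picked index 3: u0 ∈ [-27/490, 9/70)
j=4 picked index 3: u0 ∈ [-38/245, 1/35)
j=5 picked index 5: u0 ∈ [-5/98, 13/98)
j=6 picked index 5: u0 ∈ [-37/245, 8/245)
j=7 picked index 6: u0 ∈ [-33/490, 57/490)
j=8 picked index 8: u0 ∈ [4/245, 9/245)
j=9 picked index 9: u0 ∈ [-31/490, 1/10)
intersection: [4/245, 1/35)

4/245 1/35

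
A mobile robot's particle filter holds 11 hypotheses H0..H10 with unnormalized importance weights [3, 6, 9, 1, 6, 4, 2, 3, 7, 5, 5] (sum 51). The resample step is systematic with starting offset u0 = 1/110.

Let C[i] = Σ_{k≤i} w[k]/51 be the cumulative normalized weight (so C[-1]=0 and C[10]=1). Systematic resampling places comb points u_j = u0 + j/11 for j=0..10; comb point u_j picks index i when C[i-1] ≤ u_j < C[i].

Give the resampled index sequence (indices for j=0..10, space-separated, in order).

0 1 2 2 4 4 5 7 8 9 10

C = [1/17, 3/17, 6/17, 19/51, 25/51, 29/51, 31/51, 2/3, 41/51, 46/51, 1]
j=0: u_0=1/110 ∈ [0, 1/17) → index 0
j=1: u_1=1/10 ∈ [1/17, 3/17) → index 1
j=2: u_2=21/110 ∈ [3/17, 6/17) → index 2
j=3: u_3=31/110 ∈ [3/17, 6/17) → index 2
j=4: u_4=41/110 ∈ [19/51, 25/51) → index 4
j=5: u_5=51/110 ∈ [19/51, 25/51) → index 4
j=6: u_6=61/110 ∈ [25/51, 29/51) → index 5
j=7: u_7=71/110 ∈ [31/51, 2/3) → index 7
j=8: u_8=81/110 ∈ [2/3, 41/51) → index 8
j=9: u_9=91/110 ∈ [41/51, 46/51) → index 9
j=10: u_10=101/110 ∈ [46/51, 1) → index 10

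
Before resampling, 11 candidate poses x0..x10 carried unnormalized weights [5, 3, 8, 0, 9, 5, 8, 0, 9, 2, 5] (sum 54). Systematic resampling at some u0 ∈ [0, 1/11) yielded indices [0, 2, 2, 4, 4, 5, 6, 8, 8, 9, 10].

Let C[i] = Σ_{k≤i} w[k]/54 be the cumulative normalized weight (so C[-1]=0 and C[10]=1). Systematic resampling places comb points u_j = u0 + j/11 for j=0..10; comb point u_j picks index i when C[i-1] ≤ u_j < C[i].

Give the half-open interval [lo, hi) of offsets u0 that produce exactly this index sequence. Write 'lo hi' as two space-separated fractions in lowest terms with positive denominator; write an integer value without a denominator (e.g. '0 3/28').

C = [5/54, 4/27, 8/27, 8/27, 25/54, 5/9, 19/27, 19/27, 47/54, 49/54, 1]
j=0 picked index 0: u0 ∈ [0, 5/54)
j=1 picked index 2: u0 ∈ [17/297, 61/297)
j=2 picked index 2: u0 ∈ [-10/297, 34/297)
j=3 picked index 4: u0 ∈ [7/297, 113/594)
j=4 picked index 4: u0 ∈ [-20/297, 59/594)
j=5 picked index 5: u0 ∈ [5/594, 10/99)
j=6 picked index 6: u0 ∈ [1/99, 47/297)
j=7 picked index 8: u0 ∈ [20/297, 139/594)
j=8 picked index 8: u0 ∈ [-7/297, 85/594)
j=9 picked index 9: u0 ∈ [31/594, 53/594)
j=10 picked index 10: u0 ∈ [-1/594, 1/11)
intersection: [20/297, 53/594)

20/297 53/594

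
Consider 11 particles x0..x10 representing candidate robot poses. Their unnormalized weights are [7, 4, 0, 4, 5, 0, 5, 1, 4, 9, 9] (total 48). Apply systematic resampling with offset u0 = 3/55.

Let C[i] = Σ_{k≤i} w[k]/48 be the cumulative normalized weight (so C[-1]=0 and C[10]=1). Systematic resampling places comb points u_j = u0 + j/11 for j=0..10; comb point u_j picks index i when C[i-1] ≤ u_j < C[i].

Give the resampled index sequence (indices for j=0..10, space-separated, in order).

C = [7/48, 11/48, 11/48, 5/16, 5/12, 5/12, 25/48, 13/24, 5/8, 13/16, 1]
j=0: u_0=3/55 ∈ [0, 7/48) → index 0
j=1: u_1=8/55 ∈ [0, 7/48) → index 0
j=2: u_2=13/55 ∈ [11/48, 5/16) → index 3
j=3: u_3=18/55 ∈ [5/16, 5/12) → index 4
j=4: u_4=23/55 ∈ [5/12, 25/48) → index 6
j=5: u_5=28/55 ∈ [5/12, 25/48) → index 6
j=6: u_6=3/5 ∈ [13/24, 5/8) → index 8
j=7: u_7=38/55 ∈ [5/8, 13/16) → index 9
j=8: u_8=43/55 ∈ [5/8, 13/16) → index 9
j=9: u_9=48/55 ∈ [13/16, 1) → index 10
j=10: u_10=53/55 ∈ [13/16, 1) → index 10

0 0 3 4 6 6 8 9 9 10 10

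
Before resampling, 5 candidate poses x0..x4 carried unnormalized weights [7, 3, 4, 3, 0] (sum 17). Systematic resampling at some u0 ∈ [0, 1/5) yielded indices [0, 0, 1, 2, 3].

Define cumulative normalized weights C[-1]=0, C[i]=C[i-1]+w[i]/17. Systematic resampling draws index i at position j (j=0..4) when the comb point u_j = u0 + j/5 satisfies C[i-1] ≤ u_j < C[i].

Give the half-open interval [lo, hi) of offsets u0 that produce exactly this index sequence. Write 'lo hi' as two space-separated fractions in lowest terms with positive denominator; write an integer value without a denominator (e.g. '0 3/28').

2/85 16/85

C = [7/17, 10/17, 14/17, 1, 1]
j=0 picked index 0: u0 ∈ [0, 7/17)
j=1 picked index 0: u0 ∈ [-1/5, 18/85)
j=2 picked index 1: u0 ∈ [1/85, 16/85)
j=3 picked index 2: u0 ∈ [-1/85, 19/85)
j=4 picked index 3: u0 ∈ [2/85, 1/5)
intersection: [2/85, 16/85)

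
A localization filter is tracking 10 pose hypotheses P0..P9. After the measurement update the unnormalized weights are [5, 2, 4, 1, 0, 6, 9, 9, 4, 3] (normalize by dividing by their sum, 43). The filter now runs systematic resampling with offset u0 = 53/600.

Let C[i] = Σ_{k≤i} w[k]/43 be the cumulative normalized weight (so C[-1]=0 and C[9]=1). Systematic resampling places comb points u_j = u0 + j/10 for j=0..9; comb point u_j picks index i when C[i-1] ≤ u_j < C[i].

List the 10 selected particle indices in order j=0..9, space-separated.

0 2 5 5 6 6 7 7 8 9

C = [5/43, 7/43, 11/43, 12/43, 12/43, 18/43, 27/43, 36/43, 40/43, 1]
j=0: u_0=53/600 ∈ [0, 5/43) → index 0
j=1: u_1=113/600 ∈ [7/43, 11/43) → index 2
j=2: u_2=173/600 ∈ [12/43, 18/43) → index 5
j=3: u_3=233/600 ∈ [12/43, 18/43) → index 5
j=4: u_4=293/600 ∈ [18/43, 27/43) → index 6
j=5: u_5=353/600 ∈ [18/43, 27/43) → index 6
j=6: u_6=413/600 ∈ [27/43, 36/43) → index 7
j=7: u_7=473/600 ∈ [27/43, 36/43) → index 7
j=8: u_8=533/600 ∈ [36/43, 40/43) → index 8
j=9: u_9=593/600 ∈ [40/43, 1) → index 9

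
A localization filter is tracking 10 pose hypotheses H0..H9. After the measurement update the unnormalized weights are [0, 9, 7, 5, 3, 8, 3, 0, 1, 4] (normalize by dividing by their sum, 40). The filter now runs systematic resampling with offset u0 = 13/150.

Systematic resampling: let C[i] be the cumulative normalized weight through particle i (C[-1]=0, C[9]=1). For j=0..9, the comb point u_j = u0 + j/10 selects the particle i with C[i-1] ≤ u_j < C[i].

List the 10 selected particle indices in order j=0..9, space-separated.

C = [0, 9/40, 2/5, 21/40, 3/5, 4/5, 7/8, 7/8, 9/10, 1]
j=0: u_0=13/150 ∈ [0, 9/40) → index 1
j=1: u_1=14/75 ∈ [0, 9/40) → index 1
j=2: u_2=43/150 ∈ [9/40, 2/5) → index 2
j=3: u_3=29/75 ∈ [9/40, 2/5) → index 2
j=4: u_4=73/150 ∈ [2/5, 21/40) → index 3
j=5: u_5=44/75 ∈ [21/40, 3/5) → index 4
j=6: u_6=103/150 ∈ [3/5, 4/5) → index 5
j=7: u_7=59/75 ∈ [3/5, 4/5) → index 5
j=8: u_8=133/150 ∈ [7/8, 9/10) → index 8
j=9: u_9=74/75 ∈ [9/10, 1) → index 9

1 1 2 2 3 4 5 5 8 9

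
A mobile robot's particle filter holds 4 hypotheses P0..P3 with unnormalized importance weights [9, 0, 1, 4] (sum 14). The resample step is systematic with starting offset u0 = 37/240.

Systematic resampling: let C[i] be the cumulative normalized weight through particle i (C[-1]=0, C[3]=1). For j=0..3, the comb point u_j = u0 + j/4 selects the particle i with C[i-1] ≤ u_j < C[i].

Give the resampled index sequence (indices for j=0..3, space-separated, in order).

0 0 2 3

C = [9/14, 9/14, 5/7, 1]
j=0: u_0=37/240 ∈ [0, 9/14) → index 0
j=1: u_1=97/240 ∈ [0, 9/14) → index 0
j=2: u_2=157/240 ∈ [9/14, 5/7) → index 2
j=3: u_3=217/240 ∈ [5/7, 1) → index 3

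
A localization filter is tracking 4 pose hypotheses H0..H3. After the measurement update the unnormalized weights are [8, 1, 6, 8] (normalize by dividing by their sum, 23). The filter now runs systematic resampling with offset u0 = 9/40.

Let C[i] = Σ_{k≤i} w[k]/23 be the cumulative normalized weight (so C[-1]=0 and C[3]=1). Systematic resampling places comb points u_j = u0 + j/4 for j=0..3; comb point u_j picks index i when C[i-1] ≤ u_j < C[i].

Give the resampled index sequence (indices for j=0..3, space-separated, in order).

C = [8/23, 9/23, 15/23, 1]
j=0: u_0=9/40 ∈ [0, 8/23) → index 0
j=1: u_1=19/40 ∈ [9/23, 15/23) → index 2
j=2: u_2=29/40 ∈ [15/23, 1) → index 3
j=3: u_3=39/40 ∈ [15/23, 1) → index 3

0 2 3 3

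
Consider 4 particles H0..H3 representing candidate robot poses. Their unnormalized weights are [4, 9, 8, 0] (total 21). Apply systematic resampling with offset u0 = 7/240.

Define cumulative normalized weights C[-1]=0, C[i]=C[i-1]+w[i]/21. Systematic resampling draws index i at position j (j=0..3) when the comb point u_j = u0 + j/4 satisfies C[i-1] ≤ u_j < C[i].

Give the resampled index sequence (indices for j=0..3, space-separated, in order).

0 1 1 2

C = [4/21, 13/21, 1, 1]
j=0: u_0=7/240 ∈ [0, 4/21) → index 0
j=1: u_1=67/240 ∈ [4/21, 13/21) → index 1
j=2: u_2=127/240 ∈ [4/21, 13/21) → index 1
j=3: u_3=187/240 ∈ [13/21, 1) → index 2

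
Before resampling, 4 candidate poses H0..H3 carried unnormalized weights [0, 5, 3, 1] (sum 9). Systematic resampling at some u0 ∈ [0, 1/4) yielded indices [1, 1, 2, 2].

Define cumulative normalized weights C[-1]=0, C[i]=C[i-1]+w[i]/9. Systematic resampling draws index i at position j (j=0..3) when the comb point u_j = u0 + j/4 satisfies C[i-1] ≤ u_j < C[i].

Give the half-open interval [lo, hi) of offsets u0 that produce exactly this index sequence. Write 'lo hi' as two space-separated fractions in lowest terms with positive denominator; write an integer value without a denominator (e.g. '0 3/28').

1/18 5/36

C = [0, 5/9, 8/9, 1]
j=0 picked index 1: u0 ∈ [0, 5/9)
j=1 picked index 1: u0 ∈ [-1/4, 11/36)
j=2 picked index 2: u0 ∈ [1/18, 7/18)
j=3 picked index 2: u0 ∈ [-7/36, 5/36)
intersection: [1/18, 5/36)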